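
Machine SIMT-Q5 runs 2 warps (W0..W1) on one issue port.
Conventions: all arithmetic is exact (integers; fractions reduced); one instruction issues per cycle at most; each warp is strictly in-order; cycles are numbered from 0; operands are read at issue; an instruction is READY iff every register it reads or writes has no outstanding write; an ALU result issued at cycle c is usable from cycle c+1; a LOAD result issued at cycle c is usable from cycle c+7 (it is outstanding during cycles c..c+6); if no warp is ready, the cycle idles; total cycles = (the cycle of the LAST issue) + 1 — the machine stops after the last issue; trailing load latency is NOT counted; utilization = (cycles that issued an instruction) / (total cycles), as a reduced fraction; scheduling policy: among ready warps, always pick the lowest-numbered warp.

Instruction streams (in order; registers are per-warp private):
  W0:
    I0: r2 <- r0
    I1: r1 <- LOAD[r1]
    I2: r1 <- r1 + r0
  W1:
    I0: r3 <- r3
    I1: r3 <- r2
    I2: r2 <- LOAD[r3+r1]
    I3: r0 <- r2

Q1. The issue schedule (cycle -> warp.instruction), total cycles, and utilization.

cycle 0: W0.I0
cycle 1: W0.I1
cycle 2: W1.I0
cycle 3: W1.I1
cycle 4: W1.I2
cycle 5: idle
cycle 6: idle
cycle 7: idle
cycle 8: W0.I2
cycle 9: idle
cycle 10: idle
cycle 11: W1.I3

Answer: 12 cycles, utilization 7/12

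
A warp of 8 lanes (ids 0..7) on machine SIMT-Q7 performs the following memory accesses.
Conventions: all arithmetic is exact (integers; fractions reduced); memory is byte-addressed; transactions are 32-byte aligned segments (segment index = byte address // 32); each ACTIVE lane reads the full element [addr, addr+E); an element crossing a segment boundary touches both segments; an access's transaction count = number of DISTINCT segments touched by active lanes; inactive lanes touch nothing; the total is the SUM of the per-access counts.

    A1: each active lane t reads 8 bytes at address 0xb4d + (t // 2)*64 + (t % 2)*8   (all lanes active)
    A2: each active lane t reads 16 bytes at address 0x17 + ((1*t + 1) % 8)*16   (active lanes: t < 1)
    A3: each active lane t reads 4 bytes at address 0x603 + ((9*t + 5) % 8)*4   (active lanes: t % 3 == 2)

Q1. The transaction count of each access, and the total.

A1: 4 transactions
A2: 1 transaction
A3: 2 transactions

Answer: 4,1,2; total 7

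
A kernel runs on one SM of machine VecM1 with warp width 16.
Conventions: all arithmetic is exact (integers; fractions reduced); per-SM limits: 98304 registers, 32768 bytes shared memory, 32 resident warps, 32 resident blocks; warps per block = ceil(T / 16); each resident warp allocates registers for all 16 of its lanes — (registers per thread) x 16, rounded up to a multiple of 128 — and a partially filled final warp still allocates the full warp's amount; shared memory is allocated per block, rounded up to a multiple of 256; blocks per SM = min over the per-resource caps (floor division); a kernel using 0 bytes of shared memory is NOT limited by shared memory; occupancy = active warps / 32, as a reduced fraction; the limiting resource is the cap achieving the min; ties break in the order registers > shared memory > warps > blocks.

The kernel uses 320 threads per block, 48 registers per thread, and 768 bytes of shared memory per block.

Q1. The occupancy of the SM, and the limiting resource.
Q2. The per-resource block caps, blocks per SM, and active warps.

Answer: occupancy 5/8, limited by warps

registers: 6 blocks
shared memory: 42 blocks
warps: 1 block
blocks: 32 blocks

Answer: 1 block, 20 active warps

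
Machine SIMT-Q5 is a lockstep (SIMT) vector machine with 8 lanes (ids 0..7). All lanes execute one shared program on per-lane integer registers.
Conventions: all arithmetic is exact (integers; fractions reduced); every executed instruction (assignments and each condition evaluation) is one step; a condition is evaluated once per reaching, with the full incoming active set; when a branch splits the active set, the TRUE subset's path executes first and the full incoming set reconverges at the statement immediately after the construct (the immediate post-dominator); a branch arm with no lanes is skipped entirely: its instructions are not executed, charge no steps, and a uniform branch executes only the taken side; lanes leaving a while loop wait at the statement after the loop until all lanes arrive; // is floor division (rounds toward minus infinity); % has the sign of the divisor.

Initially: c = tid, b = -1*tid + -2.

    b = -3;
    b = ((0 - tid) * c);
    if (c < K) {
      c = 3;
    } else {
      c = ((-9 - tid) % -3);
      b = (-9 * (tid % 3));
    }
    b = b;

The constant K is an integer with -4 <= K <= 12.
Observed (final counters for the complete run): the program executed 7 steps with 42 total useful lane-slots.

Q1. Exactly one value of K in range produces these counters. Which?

Answer: K = 6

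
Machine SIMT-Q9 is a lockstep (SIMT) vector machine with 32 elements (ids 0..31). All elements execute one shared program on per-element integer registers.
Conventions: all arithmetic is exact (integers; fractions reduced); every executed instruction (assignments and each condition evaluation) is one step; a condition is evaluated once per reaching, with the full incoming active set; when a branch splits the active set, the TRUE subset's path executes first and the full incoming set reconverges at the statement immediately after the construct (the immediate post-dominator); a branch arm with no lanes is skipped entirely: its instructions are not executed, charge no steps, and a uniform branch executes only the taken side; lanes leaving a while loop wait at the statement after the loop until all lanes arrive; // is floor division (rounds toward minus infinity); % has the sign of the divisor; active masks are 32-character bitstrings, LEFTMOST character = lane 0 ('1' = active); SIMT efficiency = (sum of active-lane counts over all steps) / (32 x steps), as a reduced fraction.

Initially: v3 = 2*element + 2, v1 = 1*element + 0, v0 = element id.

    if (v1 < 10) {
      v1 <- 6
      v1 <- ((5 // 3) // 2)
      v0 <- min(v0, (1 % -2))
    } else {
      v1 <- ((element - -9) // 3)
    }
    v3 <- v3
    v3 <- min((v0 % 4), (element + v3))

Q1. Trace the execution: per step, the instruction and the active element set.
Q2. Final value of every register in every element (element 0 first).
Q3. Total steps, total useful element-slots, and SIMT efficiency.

step 0: eval (v1 < 10)               11111111111111111111111111111111
step 1: v1 <- 6                      11111111110000000000000000000000
step 2: v1 <- ((5 // 3) // 2)        11111111110000000000000000000000
step 3: v0 <- min(v0, (1 % -2))      11111111110000000000000000000000
step 4: v1 <- ((element - -9) // 3)  00000000001111111111111111111111
step 5: v3 <- v3                     11111111111111111111111111111111
step 6: v3 <- min((v0 % 4), (element + v3)) 11111111111111111111111111111111

Answer: 7 steps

v3: 2,3,3,3,3,3,3,3,3,3,2,3,0,1,2,3,0,1,2,3,0,1,2,3,0,1,2,3,0,1,2,3
v1: 0,0,0,0,0,0,0,0,0,0,6,6,7,7,7,8,8,8,9,9,9,10,10,10,11,11,11,12,12,12,13,13
v0: -1,-1,-1,-1,-1,-1,-1,-1,-1,-1,10,11,12,13,14,15,16,17,18,19,20,21,22,23,24,25,26,27,28,29,30,31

steps = 7; useful = 148; efficiency = 148/224 = 37/56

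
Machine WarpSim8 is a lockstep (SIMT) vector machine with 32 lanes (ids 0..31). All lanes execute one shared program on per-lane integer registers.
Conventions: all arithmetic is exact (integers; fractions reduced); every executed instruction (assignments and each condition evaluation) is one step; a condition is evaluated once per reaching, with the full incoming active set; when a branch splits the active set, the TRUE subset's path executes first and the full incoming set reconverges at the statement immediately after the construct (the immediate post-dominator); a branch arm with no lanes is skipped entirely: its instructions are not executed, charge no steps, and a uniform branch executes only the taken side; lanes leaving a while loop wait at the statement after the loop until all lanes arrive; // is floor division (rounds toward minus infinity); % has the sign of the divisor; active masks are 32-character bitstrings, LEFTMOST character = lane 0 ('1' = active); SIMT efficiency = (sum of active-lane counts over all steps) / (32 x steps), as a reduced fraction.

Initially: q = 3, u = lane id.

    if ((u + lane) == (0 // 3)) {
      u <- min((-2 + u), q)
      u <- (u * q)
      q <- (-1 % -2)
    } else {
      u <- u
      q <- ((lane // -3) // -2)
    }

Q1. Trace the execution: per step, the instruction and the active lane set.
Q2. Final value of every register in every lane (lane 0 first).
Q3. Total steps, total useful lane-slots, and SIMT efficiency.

step 0: eval ((u + lane) == (0 // 3)) 11111111111111111111111111111111
step 1: u <- min((-2 + u), q)        10000000000000000000000000000000
step 2: u <- (u * q)                 10000000000000000000000000000000
step 3: q <- (-1 % -2)               10000000000000000000000000000000
step 4: u <- u                       01111111111111111111111111111111
step 5: q <- ((lane // -3) // -2)    01111111111111111111111111111111

Answer: 6 steps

q: -1,0,0,0,1,1,1,1,1,1,2,2,2,2,2,2,3,3,3,3,3,3,4,4,4,4,4,4,5,5,5,5
u: -6,1,2,3,4,5,6,7,8,9,10,11,12,13,14,15,16,17,18,19,20,21,22,23,24,25,26,27,28,29,30,31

steps = 6; useful = 97; efficiency = 97/192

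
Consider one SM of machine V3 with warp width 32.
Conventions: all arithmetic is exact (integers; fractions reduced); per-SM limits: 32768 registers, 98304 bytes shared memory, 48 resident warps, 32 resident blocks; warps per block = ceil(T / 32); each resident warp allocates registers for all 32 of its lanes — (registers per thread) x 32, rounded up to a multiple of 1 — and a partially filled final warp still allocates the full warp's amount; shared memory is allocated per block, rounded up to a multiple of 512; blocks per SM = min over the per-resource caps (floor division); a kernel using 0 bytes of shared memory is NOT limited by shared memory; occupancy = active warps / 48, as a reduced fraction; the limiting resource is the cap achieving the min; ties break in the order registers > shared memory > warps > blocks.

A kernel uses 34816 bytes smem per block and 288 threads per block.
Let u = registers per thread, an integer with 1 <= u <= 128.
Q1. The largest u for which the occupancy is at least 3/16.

Answer: u = 113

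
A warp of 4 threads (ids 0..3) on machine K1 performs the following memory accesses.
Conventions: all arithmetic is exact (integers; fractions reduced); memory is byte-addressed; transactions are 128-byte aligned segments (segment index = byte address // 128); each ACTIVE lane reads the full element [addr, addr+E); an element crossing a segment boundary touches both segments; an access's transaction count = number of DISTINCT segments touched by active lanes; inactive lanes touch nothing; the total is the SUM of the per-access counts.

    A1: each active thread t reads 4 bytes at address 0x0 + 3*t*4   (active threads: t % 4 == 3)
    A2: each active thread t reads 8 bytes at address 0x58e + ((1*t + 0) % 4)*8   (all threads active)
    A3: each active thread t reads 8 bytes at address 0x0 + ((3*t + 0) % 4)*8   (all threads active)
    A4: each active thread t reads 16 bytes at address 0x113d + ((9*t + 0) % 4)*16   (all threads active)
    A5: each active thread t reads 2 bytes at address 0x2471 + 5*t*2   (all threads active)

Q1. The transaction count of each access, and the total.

A1: 1 transaction
A2: 1 transaction
A3: 1 transaction
A4: 1 transaction
A5: 2 transactions

Answer: 1,1,1,1,2; total 6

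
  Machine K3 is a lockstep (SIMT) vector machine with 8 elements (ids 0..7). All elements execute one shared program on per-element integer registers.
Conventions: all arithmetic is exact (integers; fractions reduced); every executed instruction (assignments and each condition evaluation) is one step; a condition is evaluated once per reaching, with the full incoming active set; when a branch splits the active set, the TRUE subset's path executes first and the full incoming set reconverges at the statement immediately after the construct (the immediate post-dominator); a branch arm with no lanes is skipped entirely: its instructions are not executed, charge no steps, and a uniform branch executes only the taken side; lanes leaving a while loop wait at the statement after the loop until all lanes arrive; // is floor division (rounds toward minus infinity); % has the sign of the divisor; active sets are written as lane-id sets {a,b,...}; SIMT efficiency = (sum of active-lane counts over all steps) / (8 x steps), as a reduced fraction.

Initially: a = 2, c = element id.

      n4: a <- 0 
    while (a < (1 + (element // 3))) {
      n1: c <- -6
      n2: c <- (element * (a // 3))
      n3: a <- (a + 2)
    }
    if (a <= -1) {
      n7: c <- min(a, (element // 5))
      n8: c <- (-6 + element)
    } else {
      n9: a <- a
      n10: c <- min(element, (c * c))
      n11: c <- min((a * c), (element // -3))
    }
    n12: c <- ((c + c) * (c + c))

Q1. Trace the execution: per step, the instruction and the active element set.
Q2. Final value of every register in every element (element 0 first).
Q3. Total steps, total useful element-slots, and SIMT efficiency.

step 0: a <- 0                       {0,1,2,3,4,5,6,7}
step 1: eval (a < (1 + (element // 3))) {0,1,2,3,4,5,6,7}
step 2: c <- -6                      {0,1,2,3,4,5,6,7}
step 3: c <- (element * (a // 3))    {0,1,2,3,4,5,6,7}
step 4: a <- (a + 2)                 {0,1,2,3,4,5,6,7}
step 5: eval (a < (1 + (element // 3))) {0,1,2,3,4,5,6,7}
step 6: c <- -6                      {6,7}
step 7: c <- (element * (a // 3))    {6,7}
step 8: a <- (a + 2)                 {6,7}
step 9: eval (a < (1 + (element // 3))) {6,7}
step 10: eval (a <= -1)               {0,1,2,3,4,5,6,7}
step 11: a <- a                       {0,1,2,3,4,5,6,7}
step 12: c <- min(element, (c * c))   {0,1,2,3,4,5,6,7}
step 13: c <- min((a * c), (element // -3)) {0,1,2,3,4,5,6,7}
step 14: c <- ((c + c) * (c + c))     {0,1,2,3,4,5,6,7}

Answer: 15 steps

a: 2,2,2,2,2,2,4,4
c: 0,4,4,4,16,16,16,36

steps = 15; useful = 96; efficiency = 96/120 = 4/5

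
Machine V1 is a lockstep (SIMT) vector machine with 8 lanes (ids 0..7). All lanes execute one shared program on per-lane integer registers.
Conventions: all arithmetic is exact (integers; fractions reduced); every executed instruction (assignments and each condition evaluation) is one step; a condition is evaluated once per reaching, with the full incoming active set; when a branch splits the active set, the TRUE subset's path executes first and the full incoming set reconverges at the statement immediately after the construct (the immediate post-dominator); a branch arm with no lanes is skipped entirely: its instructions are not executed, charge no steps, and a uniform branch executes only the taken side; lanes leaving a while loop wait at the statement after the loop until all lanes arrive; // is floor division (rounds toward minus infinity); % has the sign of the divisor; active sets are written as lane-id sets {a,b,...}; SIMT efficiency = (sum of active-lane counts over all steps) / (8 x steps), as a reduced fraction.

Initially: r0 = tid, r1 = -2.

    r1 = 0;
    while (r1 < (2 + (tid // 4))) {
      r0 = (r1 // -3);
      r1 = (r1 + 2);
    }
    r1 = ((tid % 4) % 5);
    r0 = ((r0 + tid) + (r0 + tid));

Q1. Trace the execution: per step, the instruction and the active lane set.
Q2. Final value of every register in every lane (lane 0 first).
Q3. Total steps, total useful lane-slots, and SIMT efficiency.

step 0: r1 <- 0                      {0,1,2,3,4,5,6,7}
step 1: eval (r1 < (2 + (tid // 4))) {0,1,2,3,4,5,6,7}
step 2: r0 <- (r1 // -3)             {0,1,2,3,4,5,6,7}
step 3: r1 <- (r1 + 2)               {0,1,2,3,4,5,6,7}
step 4: eval (r1 < (2 + (tid // 4))) {0,1,2,3,4,5,6,7}
step 5: r0 <- (r1 // -3)             {4,5,6,7}
step 6: r1 <- (r1 + 2)               {4,5,6,7}
step 7: eval (r1 < (2 + (tid // 4))) {4,5,6,7}
step 8: r1 <- ((tid % 4) % 5)        {0,1,2,3,4,5,6,7}
step 9: r0 <- ((r0 + tid) + (r0 + tid)) {0,1,2,3,4,5,6,7}

Answer: 10 steps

r0: 0,2,4,6,6,8,10,12
r1: 0,1,2,3,0,1,2,3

steps = 10; useful = 68; efficiency = 68/80 = 17/20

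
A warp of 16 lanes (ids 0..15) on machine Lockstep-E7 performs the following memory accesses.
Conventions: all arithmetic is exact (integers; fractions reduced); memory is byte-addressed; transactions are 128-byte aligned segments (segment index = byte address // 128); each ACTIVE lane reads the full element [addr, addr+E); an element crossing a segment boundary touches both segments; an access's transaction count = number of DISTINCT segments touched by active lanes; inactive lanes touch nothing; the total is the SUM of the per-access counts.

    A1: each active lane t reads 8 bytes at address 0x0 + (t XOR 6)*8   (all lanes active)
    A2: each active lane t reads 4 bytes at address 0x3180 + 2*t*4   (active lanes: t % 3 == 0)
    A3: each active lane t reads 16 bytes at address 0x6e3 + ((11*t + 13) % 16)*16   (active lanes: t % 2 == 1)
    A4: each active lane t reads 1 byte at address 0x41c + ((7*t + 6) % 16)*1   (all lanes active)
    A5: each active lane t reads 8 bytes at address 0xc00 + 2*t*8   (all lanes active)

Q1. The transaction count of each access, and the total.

A1: 1 transaction
A2: 1 transaction
A3: 3 transactions
A4: 1 transaction
A5: 2 transactions

Answer: 1,1,3,1,2; total 8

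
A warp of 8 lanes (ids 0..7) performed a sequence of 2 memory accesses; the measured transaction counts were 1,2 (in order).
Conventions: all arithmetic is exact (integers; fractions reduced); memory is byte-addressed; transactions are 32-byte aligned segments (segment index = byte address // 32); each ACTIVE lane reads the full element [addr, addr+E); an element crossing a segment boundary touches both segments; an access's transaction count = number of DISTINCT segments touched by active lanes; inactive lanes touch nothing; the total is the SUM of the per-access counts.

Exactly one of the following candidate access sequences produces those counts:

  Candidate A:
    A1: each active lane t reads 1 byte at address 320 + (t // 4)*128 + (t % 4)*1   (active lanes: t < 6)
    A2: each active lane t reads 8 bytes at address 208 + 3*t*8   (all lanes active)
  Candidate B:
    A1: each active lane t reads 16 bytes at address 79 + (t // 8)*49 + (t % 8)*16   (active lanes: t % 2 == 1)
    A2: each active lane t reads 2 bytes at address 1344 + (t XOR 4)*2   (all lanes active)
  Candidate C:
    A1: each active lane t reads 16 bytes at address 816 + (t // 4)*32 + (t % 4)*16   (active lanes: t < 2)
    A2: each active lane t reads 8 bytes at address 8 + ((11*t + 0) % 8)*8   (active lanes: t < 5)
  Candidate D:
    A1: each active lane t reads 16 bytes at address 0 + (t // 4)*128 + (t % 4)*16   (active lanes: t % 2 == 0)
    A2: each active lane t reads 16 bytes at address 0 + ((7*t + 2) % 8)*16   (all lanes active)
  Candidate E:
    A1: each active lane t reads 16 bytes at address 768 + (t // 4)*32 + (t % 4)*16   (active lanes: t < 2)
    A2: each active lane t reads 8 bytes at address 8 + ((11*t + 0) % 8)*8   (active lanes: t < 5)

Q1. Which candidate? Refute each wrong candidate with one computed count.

A: A1 gives 2 transactions, not 1
B: A1 gives 5 transactions, not 1
C: A1 gives 2 transactions, not 1
D: A1 gives 4 transactions, not 1
E: all counts match (1,2)

Answer: E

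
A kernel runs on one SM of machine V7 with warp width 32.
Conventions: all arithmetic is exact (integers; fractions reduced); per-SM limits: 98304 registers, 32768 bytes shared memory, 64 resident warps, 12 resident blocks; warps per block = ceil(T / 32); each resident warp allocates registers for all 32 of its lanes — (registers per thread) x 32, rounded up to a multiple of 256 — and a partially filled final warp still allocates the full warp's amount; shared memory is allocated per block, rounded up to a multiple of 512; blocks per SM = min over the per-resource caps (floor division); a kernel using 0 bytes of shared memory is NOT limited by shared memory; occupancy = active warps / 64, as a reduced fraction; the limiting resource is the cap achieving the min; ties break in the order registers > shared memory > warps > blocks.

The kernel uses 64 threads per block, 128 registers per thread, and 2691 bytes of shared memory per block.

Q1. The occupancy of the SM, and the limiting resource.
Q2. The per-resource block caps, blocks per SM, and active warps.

Answer: occupancy 5/16, limited by shared memory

registers: 12 blocks
shared memory: 10 blocks
warps: 32 blocks
blocks: 12 blocks

Answer: 10 blocks, 20 active warps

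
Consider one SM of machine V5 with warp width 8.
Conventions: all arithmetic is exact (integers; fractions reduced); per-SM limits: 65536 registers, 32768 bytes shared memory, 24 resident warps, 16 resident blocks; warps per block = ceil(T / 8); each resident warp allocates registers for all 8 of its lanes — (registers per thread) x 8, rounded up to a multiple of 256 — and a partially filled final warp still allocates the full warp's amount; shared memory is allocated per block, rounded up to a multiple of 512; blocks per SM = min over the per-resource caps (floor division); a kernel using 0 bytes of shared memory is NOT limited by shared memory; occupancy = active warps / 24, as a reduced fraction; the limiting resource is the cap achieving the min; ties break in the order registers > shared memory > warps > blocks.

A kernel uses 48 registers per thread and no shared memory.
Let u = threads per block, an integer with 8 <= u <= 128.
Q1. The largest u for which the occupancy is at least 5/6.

Answer: u = 96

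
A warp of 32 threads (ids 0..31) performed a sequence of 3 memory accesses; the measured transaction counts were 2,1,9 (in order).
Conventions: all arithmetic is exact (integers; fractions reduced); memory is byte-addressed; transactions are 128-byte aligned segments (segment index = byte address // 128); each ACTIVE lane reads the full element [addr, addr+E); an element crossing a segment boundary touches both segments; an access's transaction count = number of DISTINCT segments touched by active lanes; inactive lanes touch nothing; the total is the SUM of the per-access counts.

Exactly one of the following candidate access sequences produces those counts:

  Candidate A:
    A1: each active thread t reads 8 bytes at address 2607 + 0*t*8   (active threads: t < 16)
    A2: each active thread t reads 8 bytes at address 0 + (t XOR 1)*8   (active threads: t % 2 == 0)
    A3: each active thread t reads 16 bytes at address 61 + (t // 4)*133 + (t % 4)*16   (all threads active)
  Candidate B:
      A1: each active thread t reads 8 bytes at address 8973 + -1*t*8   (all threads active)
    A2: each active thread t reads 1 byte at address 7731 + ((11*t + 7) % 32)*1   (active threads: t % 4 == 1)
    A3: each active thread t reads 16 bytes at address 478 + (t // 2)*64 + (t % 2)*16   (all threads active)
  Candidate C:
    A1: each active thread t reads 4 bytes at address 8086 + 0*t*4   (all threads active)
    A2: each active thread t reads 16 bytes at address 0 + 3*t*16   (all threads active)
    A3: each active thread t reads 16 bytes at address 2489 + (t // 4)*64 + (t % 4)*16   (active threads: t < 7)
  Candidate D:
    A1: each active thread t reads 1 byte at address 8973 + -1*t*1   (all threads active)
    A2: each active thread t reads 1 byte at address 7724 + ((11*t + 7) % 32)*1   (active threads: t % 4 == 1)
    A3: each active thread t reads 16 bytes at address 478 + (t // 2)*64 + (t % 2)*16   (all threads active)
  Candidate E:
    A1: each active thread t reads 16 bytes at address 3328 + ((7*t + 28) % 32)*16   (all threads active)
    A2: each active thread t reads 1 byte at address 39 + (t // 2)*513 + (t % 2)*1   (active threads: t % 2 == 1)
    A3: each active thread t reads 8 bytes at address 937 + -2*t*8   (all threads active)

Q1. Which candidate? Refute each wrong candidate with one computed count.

A: A1 gives 1 transaction, not 2
B: A1 gives 3 transactions, not 2
C: A1 gives 1 transaction, not 2
E: A1 gives 4 transactions, not 2
D: all counts match (2,1,9)

Answer: D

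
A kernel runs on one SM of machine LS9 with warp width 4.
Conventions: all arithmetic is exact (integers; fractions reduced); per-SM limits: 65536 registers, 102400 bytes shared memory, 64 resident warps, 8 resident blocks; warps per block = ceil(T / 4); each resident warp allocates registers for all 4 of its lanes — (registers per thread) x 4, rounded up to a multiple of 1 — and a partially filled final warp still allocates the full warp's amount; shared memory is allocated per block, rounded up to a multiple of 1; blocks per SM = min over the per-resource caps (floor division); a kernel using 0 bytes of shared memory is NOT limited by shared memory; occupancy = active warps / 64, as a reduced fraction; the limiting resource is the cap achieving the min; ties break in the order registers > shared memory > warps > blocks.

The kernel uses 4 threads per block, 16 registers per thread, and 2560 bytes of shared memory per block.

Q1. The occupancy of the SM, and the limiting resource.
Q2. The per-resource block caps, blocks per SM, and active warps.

Answer: occupancy 1/8, limited by blocks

registers: 1024 blocks
shared memory: 40 blocks
warps: 64 blocks
blocks: 8 blocks

Answer: 8 blocks, 8 active warps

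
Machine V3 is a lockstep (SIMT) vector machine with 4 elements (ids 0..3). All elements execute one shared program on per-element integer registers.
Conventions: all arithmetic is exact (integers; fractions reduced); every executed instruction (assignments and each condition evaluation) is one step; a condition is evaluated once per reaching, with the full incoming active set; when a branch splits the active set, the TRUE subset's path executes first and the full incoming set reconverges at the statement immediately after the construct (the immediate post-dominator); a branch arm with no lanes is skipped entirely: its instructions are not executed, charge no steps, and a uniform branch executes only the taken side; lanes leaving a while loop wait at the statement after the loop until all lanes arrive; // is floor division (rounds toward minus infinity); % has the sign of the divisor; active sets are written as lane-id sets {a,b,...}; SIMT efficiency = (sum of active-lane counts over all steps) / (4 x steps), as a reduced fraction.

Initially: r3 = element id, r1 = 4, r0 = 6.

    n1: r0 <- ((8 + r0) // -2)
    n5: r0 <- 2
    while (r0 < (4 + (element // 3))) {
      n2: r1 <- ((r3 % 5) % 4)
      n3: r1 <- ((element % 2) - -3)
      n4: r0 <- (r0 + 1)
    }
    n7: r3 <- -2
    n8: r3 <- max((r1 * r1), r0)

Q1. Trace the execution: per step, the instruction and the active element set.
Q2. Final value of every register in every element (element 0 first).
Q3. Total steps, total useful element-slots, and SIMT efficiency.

step 0: r0 <- ((8 + r0) // -2)       {0,1,2,3}
step 1: r0 <- 2                      {0,1,2,3}
step 2: eval (r0 < (4 + (element // 3))) {0,1,2,3}
step 3: r1 <- ((r3 % 5) % 4)         {0,1,2,3}
step 4: r1 <- ((element % 2) - -3)   {0,1,2,3}
step 5: r0 <- (r0 + 1)               {0,1,2,3}
step 6: eval (r0 < (4 + (element // 3))) {0,1,2,3}
step 7: r1 <- ((r3 % 5) % 4)         {0,1,2,3}
step 8: r1 <- ((element % 2) - -3)   {0,1,2,3}
step 9: r0 <- (r0 + 1)               {0,1,2,3}
step 10: eval (r0 < (4 + (element // 3))) {0,1,2,3}
step 11: r1 <- ((r3 % 5) % 4)         {3}
step 12: r1 <- ((element % 2) - -3)   {3}
step 13: r0 <- (r0 + 1)               {3}
step 14: eval (r0 < (4 + (element // 3))) {3}
step 15: r3 <- -2                     {0,1,2,3}
step 16: r3 <- max((r1 * r1), r0)     {0,1,2,3}

Answer: 17 steps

r3: 9,16,9,16
r1: 3,4,3,4
r0: 4,4,4,5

steps = 17; useful = 56; efficiency = 56/68 = 14/17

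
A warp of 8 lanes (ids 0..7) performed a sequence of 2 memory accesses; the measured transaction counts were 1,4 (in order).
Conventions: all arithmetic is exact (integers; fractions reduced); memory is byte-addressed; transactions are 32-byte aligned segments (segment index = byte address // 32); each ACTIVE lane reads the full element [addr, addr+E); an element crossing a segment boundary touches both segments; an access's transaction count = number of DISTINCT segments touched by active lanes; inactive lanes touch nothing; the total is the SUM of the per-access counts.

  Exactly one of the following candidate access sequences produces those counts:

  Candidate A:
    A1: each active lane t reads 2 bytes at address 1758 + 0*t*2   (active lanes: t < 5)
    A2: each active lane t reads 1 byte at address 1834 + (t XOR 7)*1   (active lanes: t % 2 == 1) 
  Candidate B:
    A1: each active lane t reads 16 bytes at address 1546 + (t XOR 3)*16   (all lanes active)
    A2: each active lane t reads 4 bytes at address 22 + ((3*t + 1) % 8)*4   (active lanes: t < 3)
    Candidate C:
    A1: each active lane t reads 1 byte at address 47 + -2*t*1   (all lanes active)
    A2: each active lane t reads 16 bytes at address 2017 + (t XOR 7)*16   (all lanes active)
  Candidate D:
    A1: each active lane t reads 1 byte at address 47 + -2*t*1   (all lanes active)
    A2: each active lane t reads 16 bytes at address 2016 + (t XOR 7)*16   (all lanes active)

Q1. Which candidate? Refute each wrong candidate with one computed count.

A: A2 gives 1 transaction, not 4
B: A1 gives 5 transactions, not 1
C: A2 gives 5 transactions, not 4
D: all counts match (1,4)

Answer: D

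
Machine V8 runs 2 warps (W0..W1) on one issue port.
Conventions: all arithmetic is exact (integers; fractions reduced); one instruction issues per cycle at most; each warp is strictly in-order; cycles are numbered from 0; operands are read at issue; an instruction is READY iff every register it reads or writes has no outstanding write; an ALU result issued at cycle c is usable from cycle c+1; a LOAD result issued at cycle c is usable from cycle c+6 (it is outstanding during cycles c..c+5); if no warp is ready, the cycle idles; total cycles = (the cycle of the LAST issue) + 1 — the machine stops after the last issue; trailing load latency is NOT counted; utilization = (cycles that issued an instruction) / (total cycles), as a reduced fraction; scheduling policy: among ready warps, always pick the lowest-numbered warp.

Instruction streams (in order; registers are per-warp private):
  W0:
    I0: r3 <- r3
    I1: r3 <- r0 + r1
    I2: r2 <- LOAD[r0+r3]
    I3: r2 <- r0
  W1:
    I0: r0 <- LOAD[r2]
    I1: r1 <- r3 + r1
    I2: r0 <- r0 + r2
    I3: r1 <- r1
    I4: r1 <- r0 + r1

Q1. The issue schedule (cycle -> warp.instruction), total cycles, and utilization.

cycle 0: W0.I0
cycle 1: W0.I1
cycle 2: W0.I2
cycle 3: W1.I0
cycle 4: W1.I1
cycle 5: idle
cycle 6: idle
cycle 7: idle
cycle 8: W0.I3
cycle 9: W1.I2
cycle 10: W1.I3
cycle 11: W1.I4

Answer: 12 cycles, utilization 3/4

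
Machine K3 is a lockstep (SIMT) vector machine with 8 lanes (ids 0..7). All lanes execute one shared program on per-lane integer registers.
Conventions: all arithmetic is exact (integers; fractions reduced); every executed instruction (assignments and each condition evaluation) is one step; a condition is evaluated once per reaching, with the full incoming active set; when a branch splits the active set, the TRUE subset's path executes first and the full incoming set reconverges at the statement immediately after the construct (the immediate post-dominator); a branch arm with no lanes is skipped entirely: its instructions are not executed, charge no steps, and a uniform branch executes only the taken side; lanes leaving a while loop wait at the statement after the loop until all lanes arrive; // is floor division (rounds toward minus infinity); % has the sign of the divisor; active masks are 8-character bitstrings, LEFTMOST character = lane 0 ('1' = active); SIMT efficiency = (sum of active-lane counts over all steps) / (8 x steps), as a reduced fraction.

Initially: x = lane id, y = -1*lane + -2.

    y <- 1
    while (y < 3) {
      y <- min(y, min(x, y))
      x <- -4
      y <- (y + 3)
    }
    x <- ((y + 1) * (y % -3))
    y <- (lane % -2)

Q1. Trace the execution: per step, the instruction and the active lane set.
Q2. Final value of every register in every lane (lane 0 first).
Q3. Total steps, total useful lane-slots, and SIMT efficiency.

step 0: y <- 1                       11111111
step 1: eval (y < 3)                 11111111
step 2: y <- min(y, min(x, y))       11111111
step 3: x <- -4                      11111111
step 4: y <- (y + 3)                 11111111
step 5: eval (y < 3)                 11111111
step 6: x <- ((y + 1) * (y % -3))    11111111
step 7: y <- (lane % -2)             11111111

Answer: 8 steps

x: 0,-10,-10,-10,-10,-10,-10,-10
y: 0,-1,0,-1,0,-1,0,-1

steps = 8; useful = 64; efficiency = 64/64 = 1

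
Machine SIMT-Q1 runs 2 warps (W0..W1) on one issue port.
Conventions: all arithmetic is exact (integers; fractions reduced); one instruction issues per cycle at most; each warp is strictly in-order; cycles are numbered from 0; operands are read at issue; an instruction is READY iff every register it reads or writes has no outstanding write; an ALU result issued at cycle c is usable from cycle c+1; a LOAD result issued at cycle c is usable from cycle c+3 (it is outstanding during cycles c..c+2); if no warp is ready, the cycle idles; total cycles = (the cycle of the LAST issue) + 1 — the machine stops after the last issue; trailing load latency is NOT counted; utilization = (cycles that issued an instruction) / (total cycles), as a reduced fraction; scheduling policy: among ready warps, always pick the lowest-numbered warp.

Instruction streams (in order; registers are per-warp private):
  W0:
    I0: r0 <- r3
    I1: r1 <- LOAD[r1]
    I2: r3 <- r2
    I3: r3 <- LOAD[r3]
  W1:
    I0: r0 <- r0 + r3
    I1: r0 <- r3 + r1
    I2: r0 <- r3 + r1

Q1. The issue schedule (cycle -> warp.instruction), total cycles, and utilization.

cycle 0: W0.I0
cycle 1: W0.I1
cycle 2: W0.I2
cycle 3: W0.I3
cycle 4: W1.I0
cycle 5: W1.I1
cycle 6: W1.I2

Answer: 7 cycles, utilization 1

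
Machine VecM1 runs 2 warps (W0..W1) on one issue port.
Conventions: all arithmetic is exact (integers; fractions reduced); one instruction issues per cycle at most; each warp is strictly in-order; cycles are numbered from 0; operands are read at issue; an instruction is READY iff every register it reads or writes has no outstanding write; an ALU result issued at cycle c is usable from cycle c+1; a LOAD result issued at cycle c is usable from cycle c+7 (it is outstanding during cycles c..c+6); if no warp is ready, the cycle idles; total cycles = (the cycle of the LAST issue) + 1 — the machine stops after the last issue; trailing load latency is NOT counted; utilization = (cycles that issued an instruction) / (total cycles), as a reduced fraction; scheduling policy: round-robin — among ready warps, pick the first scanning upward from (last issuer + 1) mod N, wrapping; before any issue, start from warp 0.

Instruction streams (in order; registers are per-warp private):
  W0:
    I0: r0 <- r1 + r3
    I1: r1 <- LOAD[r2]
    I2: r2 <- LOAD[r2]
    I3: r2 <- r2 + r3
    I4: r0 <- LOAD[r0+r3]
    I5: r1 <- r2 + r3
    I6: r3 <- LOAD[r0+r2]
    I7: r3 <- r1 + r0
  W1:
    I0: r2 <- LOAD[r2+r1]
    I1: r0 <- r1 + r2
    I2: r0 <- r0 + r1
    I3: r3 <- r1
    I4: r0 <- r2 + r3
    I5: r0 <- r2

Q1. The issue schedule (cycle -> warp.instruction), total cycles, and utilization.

cycle 0: W0.I0
cycle 1: W1.I0
cycle 2: W0.I1
cycle 3: W0.I2
cycle 4: idle
cycle 5: idle
cycle 6: idle
cycle 7: idle
cycle 8: W1.I1
cycle 9: W1.I2
cycle 10: W0.I3
cycle 11: W1.I3
cycle 12: W0.I4
cycle 13: W1.I4
cycle 14: W0.I5
cycle 15: W1.I5
cycle 16: idle
cycle 17: idle
cycle 18: idle
cycle 19: W0.I6
cycle 20: idle
cycle 21: idle
cycle 22: idle
cycle 23: idle
cycle 24: idle
cycle 25: idle
cycle 26: W0.I7

Answer: 27 cycles, utilization 14/27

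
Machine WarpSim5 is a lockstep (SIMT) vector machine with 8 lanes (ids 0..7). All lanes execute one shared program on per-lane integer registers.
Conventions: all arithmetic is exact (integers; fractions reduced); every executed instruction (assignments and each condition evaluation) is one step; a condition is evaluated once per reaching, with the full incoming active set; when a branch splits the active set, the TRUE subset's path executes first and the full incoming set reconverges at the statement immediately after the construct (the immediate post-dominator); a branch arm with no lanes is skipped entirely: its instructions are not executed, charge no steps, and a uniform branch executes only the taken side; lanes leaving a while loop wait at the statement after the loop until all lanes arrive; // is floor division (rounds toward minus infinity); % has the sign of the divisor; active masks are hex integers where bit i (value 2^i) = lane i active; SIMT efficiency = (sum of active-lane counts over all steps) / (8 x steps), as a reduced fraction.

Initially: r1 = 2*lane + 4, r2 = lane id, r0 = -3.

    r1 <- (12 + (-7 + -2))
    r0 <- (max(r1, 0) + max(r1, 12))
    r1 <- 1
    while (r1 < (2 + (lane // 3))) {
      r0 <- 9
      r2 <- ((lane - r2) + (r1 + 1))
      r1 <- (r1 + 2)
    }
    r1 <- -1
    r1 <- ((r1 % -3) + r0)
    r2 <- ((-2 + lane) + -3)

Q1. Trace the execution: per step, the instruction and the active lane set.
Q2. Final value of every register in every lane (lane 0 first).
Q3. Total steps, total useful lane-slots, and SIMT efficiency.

step 0: r1 <- (12 + (-7 + -2))       0xff
step 1: r0 <- (max(r1, 0) + max(r1, 12)) 0xff
step 2: r1 <- 1                      0xff
step 3: eval (r1 < (2 + (lane // 3))) 0xff
step 4: r0 <- 9                      0xff
step 5: r2 <- ((lane - r2) + (r1 + 1)) 0xff
step 6: r1 <- (r1 + 2)               0xff
step 7: eval (r1 < (2 + (lane // 3))) 0xff
step 8: r0 <- 9                      0xc0
step 9: r2 <- ((lane - r2) + (r1 + 1)) 0xc0
step 10: r1 <- (r1 + 2)               0xc0
step 11: eval (r1 < (2 + (lane // 3))) 0xc0
step 12: r1 <- -1                     0xff
step 13: r1 <- ((r1 % -3) + r0)       0xff
step 14: r2 <- ((-2 + lane) + -3)     0xff

Answer: 15 steps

r1: 8,8,8,8,8,8,8,8
r2: -5,-4,-3,-2,-1,0,1,2
r0: 9,9,9,9,9,9,9,9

steps = 15; useful = 96; efficiency = 96/120 = 4/5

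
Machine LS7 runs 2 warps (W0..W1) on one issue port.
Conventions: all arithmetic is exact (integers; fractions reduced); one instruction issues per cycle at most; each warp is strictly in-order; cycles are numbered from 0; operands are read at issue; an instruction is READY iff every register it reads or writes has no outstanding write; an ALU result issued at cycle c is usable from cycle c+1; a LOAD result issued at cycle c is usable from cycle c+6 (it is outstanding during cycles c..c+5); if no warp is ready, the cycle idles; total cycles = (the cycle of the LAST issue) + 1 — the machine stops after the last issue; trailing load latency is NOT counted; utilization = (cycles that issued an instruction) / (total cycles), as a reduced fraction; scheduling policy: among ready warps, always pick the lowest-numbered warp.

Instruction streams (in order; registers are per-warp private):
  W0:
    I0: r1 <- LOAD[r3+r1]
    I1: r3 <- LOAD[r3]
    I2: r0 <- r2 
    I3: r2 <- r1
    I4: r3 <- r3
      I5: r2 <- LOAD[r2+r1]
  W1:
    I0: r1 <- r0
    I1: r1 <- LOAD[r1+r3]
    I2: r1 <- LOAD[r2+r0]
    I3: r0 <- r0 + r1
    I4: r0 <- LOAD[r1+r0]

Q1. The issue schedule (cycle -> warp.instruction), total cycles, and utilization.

cycle 0: W0.I0
cycle 1: W0.I1
cycle 2: W0.I2
cycle 3: W1.I0
cycle 4: W1.I1
cycle 5: idle
cycle 6: W0.I3
cycle 7: W0.I4
cycle 8: W0.I5
cycle 9: idle
cycle 10: W1.I2
cycle 11: idle
cycle 12: idle
cycle 13: idle
cycle 14: idle
cycle 15: idle
cycle 16: W1.I3
cycle 17: W1.I4

Answer: 18 cycles, utilization 11/18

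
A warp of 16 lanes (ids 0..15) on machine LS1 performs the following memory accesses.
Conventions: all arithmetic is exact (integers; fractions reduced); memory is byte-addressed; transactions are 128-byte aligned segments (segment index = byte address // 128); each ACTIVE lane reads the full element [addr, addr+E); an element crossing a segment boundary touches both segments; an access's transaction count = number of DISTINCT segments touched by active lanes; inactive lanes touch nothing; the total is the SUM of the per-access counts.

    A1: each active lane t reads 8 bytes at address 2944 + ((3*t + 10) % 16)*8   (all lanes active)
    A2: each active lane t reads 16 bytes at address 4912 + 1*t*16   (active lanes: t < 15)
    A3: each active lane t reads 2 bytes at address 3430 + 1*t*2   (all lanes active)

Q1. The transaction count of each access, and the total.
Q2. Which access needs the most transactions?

A1: 1 transaction
A2: 3 transactions
A3: 2 transactions

Answer: 1,3,2; total 6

Answer: A2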